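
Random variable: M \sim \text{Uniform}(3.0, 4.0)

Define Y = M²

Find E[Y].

Using E[X²] = Var(X) + (E[X])²:
E[M] = 3.5
Var(M) = (4 - 3)^2/12 = 0.083333333
E[M²] = 0.083333333 + 3.5² = 0.083333333 + 12.25 = 12.333333

12.333333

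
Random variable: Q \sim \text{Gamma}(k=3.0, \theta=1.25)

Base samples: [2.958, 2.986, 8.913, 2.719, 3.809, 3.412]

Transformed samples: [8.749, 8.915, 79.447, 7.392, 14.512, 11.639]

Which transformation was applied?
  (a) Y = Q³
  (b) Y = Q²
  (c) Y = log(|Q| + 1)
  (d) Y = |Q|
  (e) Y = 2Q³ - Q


Checking option (b) Y = Q²:
  Q = 2.958 -> Y = 8.749 ✓
  Q = 2.986 -> Y = 8.915 ✓
  Q = 8.913 -> Y = 79.447 ✓
All samples match this transformation.

(b) Q²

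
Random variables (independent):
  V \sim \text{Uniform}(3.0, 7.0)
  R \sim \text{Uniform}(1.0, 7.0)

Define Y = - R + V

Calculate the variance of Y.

For independent RVs: Var(aX + bY) = a²Var(X) + b²Var(Y)
Var(V) = 1.3333333
Var(R) = 3
Var(Y) = 1²*1.3333333 + (-1)²*3
= 1*1.3333333 + 1*3 = 4.3333333

4.3333333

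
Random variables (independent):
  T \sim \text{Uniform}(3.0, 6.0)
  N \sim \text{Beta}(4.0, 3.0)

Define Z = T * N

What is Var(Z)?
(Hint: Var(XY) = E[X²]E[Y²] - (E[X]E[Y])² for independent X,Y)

Var(XY) = E[X²]E[Y²] - (E[X]E[Y])²
E[T] = 4.5, Var(T) = 0.75
E[N] = 0.57142857, Var(N) = 0.030612245
E[T²] = 0.75 + 4.5² = 21
E[N²] = 0.030612245 + 0.57142857² = 0.35714286
Var(Z) = 21*0.35714286 - (4.5*0.57142857)²
= 7.5 - 6.6122449 = 0.8877551

0.8877551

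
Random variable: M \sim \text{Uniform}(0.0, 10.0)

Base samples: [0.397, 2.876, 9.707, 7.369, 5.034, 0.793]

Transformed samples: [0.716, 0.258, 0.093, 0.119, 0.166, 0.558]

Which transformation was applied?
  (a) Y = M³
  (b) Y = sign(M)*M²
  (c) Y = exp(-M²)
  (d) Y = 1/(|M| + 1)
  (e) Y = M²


Checking option (d) Y = 1/(|M| + 1):
  M = 0.397 -> Y = 0.716 ✓
  M = 2.876 -> Y = 0.258 ✓
  M = 9.707 -> Y = 0.093 ✓
All samples match this transformation.

(d) 1/(|M| + 1)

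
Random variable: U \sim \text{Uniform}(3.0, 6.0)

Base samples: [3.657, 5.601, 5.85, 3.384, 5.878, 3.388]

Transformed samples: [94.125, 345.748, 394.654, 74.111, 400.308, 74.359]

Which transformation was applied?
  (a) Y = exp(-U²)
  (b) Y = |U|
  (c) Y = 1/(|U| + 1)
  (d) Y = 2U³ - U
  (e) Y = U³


Checking option (d) Y = 2U³ - U:
  U = 3.657 -> Y = 94.125 ✓
  U = 5.601 -> Y = 345.748 ✓
  U = 5.85 -> Y = 394.654 ✓
All samples match this transformation.

(d) 2U³ - U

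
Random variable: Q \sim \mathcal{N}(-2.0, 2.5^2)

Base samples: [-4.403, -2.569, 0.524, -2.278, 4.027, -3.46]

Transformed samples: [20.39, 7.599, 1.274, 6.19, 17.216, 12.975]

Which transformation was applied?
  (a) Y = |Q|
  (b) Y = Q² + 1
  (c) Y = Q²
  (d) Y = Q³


Checking option (b) Y = Q² + 1:
  Q = -4.403 -> Y = 20.39 ✓
  Q = -2.569 -> Y = 7.599 ✓
  Q = 0.524 -> Y = 1.274 ✓
All samples match this transformation.

(b) Q² + 1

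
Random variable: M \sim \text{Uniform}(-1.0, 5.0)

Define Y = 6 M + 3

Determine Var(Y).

For Y = aM + b: Var(Y) = a² * Var(M)
Var(M) = (5 + 1)^2/12 = 3
Var(Y) = 6² * 3 = 36 * 3 = 108

108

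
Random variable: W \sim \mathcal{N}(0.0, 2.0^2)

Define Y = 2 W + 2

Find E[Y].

For Y = 2W + 2:
E[Y] = 2 * E[W] + 2
E[W] = 0.0 = 0
E[Y] = 2 * 0 + 2 = 2

2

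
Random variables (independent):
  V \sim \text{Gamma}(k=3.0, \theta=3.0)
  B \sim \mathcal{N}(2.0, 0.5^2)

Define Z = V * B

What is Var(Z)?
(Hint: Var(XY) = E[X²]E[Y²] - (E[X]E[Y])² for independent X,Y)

Var(XY) = E[X²]E[Y²] - (E[X]E[Y])²
E[V] = 9, Var(V) = 27
E[B] = 2, Var(B) = 0.25
E[V²] = 27 + 9² = 108
E[B²] = 0.25 + 2² = 4.25
Var(Z) = 108*4.25 - (9*2)²
= 459 - 324 = 135

135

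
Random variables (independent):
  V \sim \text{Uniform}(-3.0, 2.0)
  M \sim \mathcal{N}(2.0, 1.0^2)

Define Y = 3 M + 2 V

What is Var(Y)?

For independent RVs: Var(aX + bY) = a²Var(X) + b²Var(Y)
Var(V) = 2.0833333
Var(M) = 1
Var(Y) = 2²*2.0833333 + 3²*1
= 4*2.0833333 + 9*1 = 17.333333

17.333333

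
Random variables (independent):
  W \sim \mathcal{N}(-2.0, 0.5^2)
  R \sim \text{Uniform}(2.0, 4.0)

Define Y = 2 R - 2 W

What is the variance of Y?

For independent RVs: Var(aX + bY) = a²Var(X) + b²Var(Y)
Var(W) = 0.25
Var(R) = 0.33333333
Var(Y) = (-2)²*0.25 + 2²*0.33333333
= 4*0.25 + 4*0.33333333 = 2.3333333

2.3333333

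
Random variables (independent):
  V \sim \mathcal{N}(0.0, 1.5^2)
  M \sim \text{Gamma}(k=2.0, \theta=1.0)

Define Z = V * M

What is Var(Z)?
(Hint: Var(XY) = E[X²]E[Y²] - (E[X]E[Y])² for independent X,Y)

Var(XY) = E[X²]E[Y²] - (E[X]E[Y])²
E[V] = 0, Var(V) = 2.25
E[M] = 2, Var(M) = 2
E[V²] = 2.25 + 0² = 2.25
E[M²] = 2 + 2² = 6
Var(Z) = 2.25*6 - (0*2)²
= 13.5 - 0 = 13.5

13.5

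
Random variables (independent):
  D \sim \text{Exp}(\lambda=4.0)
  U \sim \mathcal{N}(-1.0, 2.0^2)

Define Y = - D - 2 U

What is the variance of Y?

For independent RVs: Var(aX + bY) = a²Var(X) + b²Var(Y)
Var(D) = 0.0625
Var(U) = 4
Var(Y) = (-1)²*0.0625 + (-2)²*4
= 1*0.0625 + 4*4 = 16.0625

16.0625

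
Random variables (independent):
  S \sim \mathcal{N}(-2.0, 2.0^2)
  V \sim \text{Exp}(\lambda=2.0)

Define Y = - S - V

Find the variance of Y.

For independent RVs: Var(aX + bY) = a²Var(X) + b²Var(Y)
Var(S) = 4
Var(V) = 0.25
Var(Y) = (-1)²*4 + (-1)²*0.25
= 1*4 + 1*0.25 = 4.25

4.25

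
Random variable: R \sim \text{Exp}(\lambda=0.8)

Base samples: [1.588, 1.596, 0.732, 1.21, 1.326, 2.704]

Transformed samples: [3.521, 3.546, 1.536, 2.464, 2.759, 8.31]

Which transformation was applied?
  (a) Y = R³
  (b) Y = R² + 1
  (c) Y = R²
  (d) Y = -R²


Checking option (b) Y = R² + 1:
  R = 1.588 -> Y = 3.521 ✓
  R = 1.596 -> Y = 3.546 ✓
  R = 0.732 -> Y = 1.536 ✓
All samples match this transformation.

(b) R² + 1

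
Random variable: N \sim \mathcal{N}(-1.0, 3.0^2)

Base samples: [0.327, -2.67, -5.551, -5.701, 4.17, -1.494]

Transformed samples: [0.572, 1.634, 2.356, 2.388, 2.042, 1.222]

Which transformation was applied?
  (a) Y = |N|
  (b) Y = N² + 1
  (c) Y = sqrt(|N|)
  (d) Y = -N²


Checking option (c) Y = sqrt(|N|):
  N = 0.327 -> Y = 0.572 ✓
  N = -2.67 -> Y = 1.634 ✓
  N = -5.551 -> Y = 2.356 ✓
All samples match this transformation.

(c) sqrt(|N|)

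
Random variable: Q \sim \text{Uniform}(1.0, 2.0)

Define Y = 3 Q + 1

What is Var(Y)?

For Y = aQ + b: Var(Y) = a² * Var(Q)
Var(Q) = (2 - 1)^2/12 = 0.083333333
Var(Y) = 3² * 0.083333333 = 9 * 0.083333333 = 0.75

0.75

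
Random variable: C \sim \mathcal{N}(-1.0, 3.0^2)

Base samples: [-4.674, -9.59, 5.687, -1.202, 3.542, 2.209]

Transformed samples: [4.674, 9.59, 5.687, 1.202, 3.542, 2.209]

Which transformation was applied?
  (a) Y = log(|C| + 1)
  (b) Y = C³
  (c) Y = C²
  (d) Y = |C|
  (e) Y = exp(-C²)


Checking option (d) Y = |C|:
  C = -4.674 -> Y = 4.674 ✓
  C = -9.59 -> Y = 9.59 ✓
  C = 5.687 -> Y = 5.687 ✓
All samples match this transformation.

(d) |C|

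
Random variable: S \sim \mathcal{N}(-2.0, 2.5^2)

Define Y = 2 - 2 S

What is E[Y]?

For Y = -2S + 2:
E[Y] = -2 * E[S] + 2
E[S] = -2.0 = -2
E[Y] = -2 * (-2) + 2 = 6

6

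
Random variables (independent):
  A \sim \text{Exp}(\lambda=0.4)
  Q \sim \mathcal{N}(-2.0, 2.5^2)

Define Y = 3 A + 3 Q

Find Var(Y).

For independent RVs: Var(aX + bY) = a²Var(X) + b²Var(Y)
Var(A) = 6.25
Var(Q) = 6.25
Var(Y) = 3²*6.25 + 3²*6.25
= 9*6.25 + 9*6.25 = 112.5

112.5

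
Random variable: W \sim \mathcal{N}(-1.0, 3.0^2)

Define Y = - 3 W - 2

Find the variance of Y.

For Y = aW + b: Var(Y) = a² * Var(W)
Var(W) = 3.0^2 = 9
Var(Y) = (-3)² * 9 = 9 * 9 = 81

81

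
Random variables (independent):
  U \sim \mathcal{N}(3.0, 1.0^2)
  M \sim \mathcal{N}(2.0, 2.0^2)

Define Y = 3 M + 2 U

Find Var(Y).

For independent RVs: Var(aX + bY) = a²Var(X) + b²Var(Y)
Var(U) = 1
Var(M) = 4
Var(Y) = 2²*1 + 3²*4
= 4*1 + 9*4 = 40

40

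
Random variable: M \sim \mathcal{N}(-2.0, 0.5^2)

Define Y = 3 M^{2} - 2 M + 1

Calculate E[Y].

E[Y] = 3*E[M²] - 2*E[M] + 1
E[M] = -2
E[M²] = Var(M) + (E[M])² = 0.25 + 4 = 4.25
E[Y] = 3*4.25 - 2*(-2) + 1 = 17.75

17.75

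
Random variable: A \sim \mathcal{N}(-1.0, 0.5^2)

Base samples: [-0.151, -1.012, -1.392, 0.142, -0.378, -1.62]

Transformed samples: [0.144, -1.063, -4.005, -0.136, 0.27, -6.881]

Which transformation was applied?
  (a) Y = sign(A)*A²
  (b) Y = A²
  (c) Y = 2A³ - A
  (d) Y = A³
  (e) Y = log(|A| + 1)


Checking option (c) Y = 2A³ - A:
  A = -0.151 -> Y = 0.144 ✓
  A = -1.012 -> Y = -1.063 ✓
  A = -1.392 -> Y = -4.005 ✓
All samples match this transformation.

(c) 2A³ - A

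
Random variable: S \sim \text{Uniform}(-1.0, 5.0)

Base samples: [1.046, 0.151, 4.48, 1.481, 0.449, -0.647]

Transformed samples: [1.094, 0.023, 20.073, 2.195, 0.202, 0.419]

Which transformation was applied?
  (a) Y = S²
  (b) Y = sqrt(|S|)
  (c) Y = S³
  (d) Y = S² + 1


Checking option (a) Y = S²:
  S = 1.046 -> Y = 1.094 ✓
  S = 0.151 -> Y = 0.023 ✓
  S = 4.48 -> Y = 20.073 ✓
All samples match this transformation.

(a) S²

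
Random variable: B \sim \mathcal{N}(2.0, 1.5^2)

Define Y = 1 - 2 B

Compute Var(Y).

For Y = aB + b: Var(Y) = a² * Var(B)
Var(B) = 1.5^2 = 2.25
Var(Y) = (-2)² * 2.25 = 4 * 2.25 = 9

9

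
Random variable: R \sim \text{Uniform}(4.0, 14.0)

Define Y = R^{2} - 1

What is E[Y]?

E[Y] = 1*E[R²] - 1
E[R] = 9
E[R²] = Var(R) + (E[R])² = 8.3333333 + 81 = 89.333333
E[Y] = 1*89.333333 - 1 = 88.333333

88.333333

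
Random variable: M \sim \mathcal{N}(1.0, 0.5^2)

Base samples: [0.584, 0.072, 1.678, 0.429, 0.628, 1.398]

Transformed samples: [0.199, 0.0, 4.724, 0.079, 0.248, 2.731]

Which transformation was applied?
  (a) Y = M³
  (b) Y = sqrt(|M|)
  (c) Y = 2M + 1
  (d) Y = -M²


Checking option (a) Y = M³:
  M = 0.584 -> Y = 0.199 ✓
  M = 0.072 -> Y = 0.0 ✓
  M = 1.678 -> Y = 4.724 ✓
All samples match this transformation.

(a) M³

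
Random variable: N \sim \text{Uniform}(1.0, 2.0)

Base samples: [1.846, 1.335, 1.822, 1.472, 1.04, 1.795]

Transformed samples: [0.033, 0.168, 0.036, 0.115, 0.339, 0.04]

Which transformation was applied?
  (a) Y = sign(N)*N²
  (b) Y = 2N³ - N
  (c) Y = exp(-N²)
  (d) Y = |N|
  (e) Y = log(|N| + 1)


Checking option (c) Y = exp(-N²):
  N = 1.846 -> Y = 0.033 ✓
  N = 1.335 -> Y = 0.168 ✓
  N = 1.822 -> Y = 0.036 ✓
All samples match this transformation.

(c) exp(-N²)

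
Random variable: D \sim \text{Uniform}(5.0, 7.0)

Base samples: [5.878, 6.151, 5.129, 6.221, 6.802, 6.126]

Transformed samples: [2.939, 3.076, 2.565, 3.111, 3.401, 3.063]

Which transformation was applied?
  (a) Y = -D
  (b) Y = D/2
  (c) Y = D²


Checking option (b) Y = D/2:
  D = 5.878 -> Y = 2.939 ✓
  D = 6.151 -> Y = 3.076 ✓
  D = 5.129 -> Y = 2.565 ✓
All samples match this transformation.

(b) D/2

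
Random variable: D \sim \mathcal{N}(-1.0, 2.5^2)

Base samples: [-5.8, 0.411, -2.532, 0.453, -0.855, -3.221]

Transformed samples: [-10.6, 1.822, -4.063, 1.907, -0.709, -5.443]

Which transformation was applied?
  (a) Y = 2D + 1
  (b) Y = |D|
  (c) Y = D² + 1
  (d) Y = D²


Checking option (a) Y = 2D + 1:
  D = -5.8 -> Y = -10.6 ✓
  D = 0.411 -> Y = 1.822 ✓
  D = -2.532 -> Y = -4.063 ✓
All samples match this transformation.

(a) 2D + 1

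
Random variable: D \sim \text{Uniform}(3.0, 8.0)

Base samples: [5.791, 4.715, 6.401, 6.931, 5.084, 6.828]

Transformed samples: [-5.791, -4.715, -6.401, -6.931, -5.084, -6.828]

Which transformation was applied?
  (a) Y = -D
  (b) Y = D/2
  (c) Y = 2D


Checking option (a) Y = -D:
  D = 5.791 -> Y = -5.791 ✓
  D = 4.715 -> Y = -4.715 ✓
  D = 6.401 -> Y = -6.401 ✓
All samples match this transformation.

(a) -D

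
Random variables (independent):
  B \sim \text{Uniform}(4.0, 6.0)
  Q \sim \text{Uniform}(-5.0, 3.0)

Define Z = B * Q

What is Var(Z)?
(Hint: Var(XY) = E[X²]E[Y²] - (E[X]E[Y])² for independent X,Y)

Var(XY) = E[X²]E[Y²] - (E[X]E[Y])²
E[B] = 5, Var(B) = 0.33333333
E[Q] = -1, Var(Q) = 5.3333333
E[B²] = 0.33333333 + 5² = 25.333333
E[Q²] = 5.3333333 + (-1)² = 6.3333333
Var(Z) = 25.333333*6.3333333 - (5*(-1))²
= 160.44444 - 25 = 135.44444

135.44444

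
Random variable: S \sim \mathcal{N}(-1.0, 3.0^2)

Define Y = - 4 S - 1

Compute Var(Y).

For Y = aS + b: Var(Y) = a² * Var(S)
Var(S) = 3.0^2 = 9
Var(Y) = (-4)² * 9 = 16 * 9 = 144

144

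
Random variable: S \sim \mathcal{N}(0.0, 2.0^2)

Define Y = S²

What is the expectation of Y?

Using E[X²] = Var(X) + (E[X])²:
E[S] = 0
Var(S) = 2.0^2 = 4
E[S²] = 4 + 0² = 4 + 0 = 4

4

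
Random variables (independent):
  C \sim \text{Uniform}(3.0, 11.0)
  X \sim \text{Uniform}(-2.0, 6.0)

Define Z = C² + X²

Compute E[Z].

E[Z] = E[C²] + E[X²]
E[C²] = Var(C) + E[C]² = 5.3333333 + 49 = 54.333333
E[X²] = Var(X) + E[X]² = 5.3333333 + 4 = 9.3333333
E[Z] = 54.333333 + 9.3333333 = 63.666667

63.666667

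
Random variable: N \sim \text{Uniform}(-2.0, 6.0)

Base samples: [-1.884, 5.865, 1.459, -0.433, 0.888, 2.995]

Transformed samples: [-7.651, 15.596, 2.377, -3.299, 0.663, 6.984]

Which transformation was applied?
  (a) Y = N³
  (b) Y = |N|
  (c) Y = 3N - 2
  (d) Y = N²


Checking option (c) Y = 3N - 2:
  N = -1.884 -> Y = -7.651 ✓
  N = 5.865 -> Y = 15.596 ✓
  N = 1.459 -> Y = 2.377 ✓
All samples match this transformation.

(c) 3N - 2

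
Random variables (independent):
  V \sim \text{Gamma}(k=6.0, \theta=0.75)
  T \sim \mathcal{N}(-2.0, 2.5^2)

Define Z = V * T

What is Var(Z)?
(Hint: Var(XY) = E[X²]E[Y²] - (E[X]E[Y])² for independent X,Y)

Var(XY) = E[X²]E[Y²] - (E[X]E[Y])²
E[V] = 4.5, Var(V) = 3.375
E[T] = -2, Var(T) = 6.25
E[V²] = 3.375 + 4.5² = 23.625
E[T²] = 6.25 + (-2)² = 10.25
Var(Z) = 23.625*10.25 - (4.5*(-2))²
= 242.15625 - 81 = 161.15625

161.15625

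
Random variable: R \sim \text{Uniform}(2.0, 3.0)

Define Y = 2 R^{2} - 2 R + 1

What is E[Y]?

E[Y] = 2*E[R²] - 2*E[R] + 1
E[R] = 2.5
E[R²] = Var(R) + (E[R])² = 0.083333333 + 6.25 = 6.3333333
E[Y] = 2*6.3333333 - 2*2.5 + 1 = 8.6666667

8.6666667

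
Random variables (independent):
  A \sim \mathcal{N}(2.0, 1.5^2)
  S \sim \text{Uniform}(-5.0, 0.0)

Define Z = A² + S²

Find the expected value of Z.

E[Z] = E[A²] + E[S²]
E[A²] = Var(A) + E[A]² = 2.25 + 4 = 6.25
E[S²] = Var(S) + E[S]² = 2.0833333 + 6.25 = 8.3333333
E[Z] = 6.25 + 8.3333333 = 14.583333

14.583333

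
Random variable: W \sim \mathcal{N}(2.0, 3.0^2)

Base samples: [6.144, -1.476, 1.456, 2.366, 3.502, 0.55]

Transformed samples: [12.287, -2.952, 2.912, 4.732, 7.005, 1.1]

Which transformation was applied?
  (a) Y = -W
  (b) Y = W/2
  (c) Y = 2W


Checking option (c) Y = 2W:
  W = 6.144 -> Y = 12.287 ✓
  W = -1.476 -> Y = -2.952 ✓
  W = 1.456 -> Y = 2.912 ✓
All samples match this transformation.

(c) 2W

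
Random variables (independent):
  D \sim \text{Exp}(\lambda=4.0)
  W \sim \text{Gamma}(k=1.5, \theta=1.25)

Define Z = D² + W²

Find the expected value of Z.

E[Z] = E[D²] + E[W²]
E[D²] = Var(D) + E[D]² = 0.0625 + 0.0625 = 0.125
E[W²] = Var(W) + E[W]² = 2.34375 + 3.515625 = 5.859375
E[Z] = 0.125 + 5.859375 = 5.984375

5.984375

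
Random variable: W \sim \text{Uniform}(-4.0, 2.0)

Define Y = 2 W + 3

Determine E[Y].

For Y = 2W + 3:
E[Y] = 2 * E[W] + 3
E[W] = (-4 + 2)/2 = -1
E[Y] = 2 * (-1) + 3 = 1

1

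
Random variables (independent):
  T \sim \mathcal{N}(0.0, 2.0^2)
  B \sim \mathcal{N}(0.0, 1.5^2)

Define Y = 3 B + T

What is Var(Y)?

For independent RVs: Var(aX + bY) = a²Var(X) + b²Var(Y)
Var(T) = 4
Var(B) = 2.25
Var(Y) = 1²*4 + 3²*2.25
= 1*4 + 9*2.25 = 24.25

24.25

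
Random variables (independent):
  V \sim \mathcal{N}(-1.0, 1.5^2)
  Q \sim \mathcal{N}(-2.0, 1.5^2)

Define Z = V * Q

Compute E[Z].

For independent RVs: E[XY] = E[X]*E[Y]
E[V] = -1
E[Q] = -2
E[Z] = -1 * (-2) = 2

2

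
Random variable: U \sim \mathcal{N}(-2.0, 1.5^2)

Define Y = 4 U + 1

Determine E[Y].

For Y = 4U + 1:
E[Y] = 4 * E[U] + 1
E[U] = -2.0 = -2
E[Y] = 4 * (-2) + 1 = -7

-7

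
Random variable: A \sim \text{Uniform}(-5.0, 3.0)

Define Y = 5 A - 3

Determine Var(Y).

For Y = aA + b: Var(Y) = a² * Var(A)
Var(A) = (3 + 5)^2/12 = 5.3333333
Var(Y) = 5² * 5.3333333 = 25 * 5.3333333 = 133.33333

133.33333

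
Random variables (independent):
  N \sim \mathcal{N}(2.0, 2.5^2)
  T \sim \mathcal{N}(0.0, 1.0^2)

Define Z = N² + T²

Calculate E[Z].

E[Z] = E[N²] + E[T²]
E[N²] = Var(N) + E[N]² = 6.25 + 4 = 10.25
E[T²] = Var(T) + E[T]² = 1 + 0 = 1
E[Z] = 10.25 + 1 = 11.25

11.25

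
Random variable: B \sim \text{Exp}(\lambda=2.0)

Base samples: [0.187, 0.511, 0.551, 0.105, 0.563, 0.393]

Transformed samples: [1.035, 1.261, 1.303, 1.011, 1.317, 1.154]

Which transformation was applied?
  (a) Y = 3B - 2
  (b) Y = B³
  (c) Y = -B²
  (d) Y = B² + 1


Checking option (d) Y = B² + 1:
  B = 0.187 -> Y = 1.035 ✓
  B = 0.511 -> Y = 1.261 ✓
  B = 0.551 -> Y = 1.303 ✓
All samples match this transformation.

(d) B² + 1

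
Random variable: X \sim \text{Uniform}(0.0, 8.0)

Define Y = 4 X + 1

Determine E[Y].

For Y = 4X + 1:
E[Y] = 4 * E[X] + 1
E[X] = (0 + 8)/2 = 4
E[Y] = 4 * 4 + 1 = 17

17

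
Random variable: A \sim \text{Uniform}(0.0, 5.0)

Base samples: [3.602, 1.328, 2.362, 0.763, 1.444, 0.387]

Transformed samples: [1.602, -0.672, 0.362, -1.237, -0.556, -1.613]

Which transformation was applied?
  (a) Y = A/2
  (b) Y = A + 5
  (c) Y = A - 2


Checking option (c) Y = A - 2:
  A = 3.602 -> Y = 1.602 ✓
  A = 1.328 -> Y = -0.672 ✓
  A = 2.362 -> Y = 0.362 ✓
All samples match this transformation.

(c) A - 2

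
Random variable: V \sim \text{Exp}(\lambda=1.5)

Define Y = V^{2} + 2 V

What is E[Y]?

E[Y] = 1*E[V²] + 2*E[V]
E[V] = 0.66666667
E[V²] = Var(V) + (E[V])² = 0.44444444 + 0.44444444 = 0.88888889
E[Y] = 1*0.88888889 + 2*0.66666667 = 2.2222222

2.2222222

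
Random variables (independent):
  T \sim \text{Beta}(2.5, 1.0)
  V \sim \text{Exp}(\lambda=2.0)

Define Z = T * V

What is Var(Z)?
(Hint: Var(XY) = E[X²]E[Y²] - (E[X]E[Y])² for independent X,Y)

Var(XY) = E[X²]E[Y²] - (E[X]E[Y])²
E[T] = 0.71428571, Var(T) = 0.045351474
E[V] = 0.5, Var(V) = 0.25
E[T²] = 0.045351474 + 0.71428571² = 0.55555556
E[V²] = 0.25 + 0.5² = 0.5
Var(Z) = 0.55555556*0.5 - (0.71428571*0.5)²
= 0.27777778 - 0.12755102 = 0.15022676

0.15022676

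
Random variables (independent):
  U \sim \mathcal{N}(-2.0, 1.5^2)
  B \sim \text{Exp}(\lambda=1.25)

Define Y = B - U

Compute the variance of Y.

For independent RVs: Var(aX + bY) = a²Var(X) + b²Var(Y)
Var(U) = 2.25
Var(B) = 0.64
Var(Y) = (-1)²*2.25 + 1²*0.64
= 1*2.25 + 1*0.64 = 2.89

2.89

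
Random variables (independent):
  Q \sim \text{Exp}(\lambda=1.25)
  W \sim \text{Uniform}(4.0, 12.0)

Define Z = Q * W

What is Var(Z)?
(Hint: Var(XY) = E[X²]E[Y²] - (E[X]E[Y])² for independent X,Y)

Var(XY) = E[X²]E[Y²] - (E[X]E[Y])²
E[Q] = 0.8, Var(Q) = 0.64
E[W] = 8, Var(W) = 5.3333333
E[Q²] = 0.64 + 0.8² = 1.28
E[W²] = 5.3333333 + 8² = 69.333333
Var(Z) = 1.28*69.333333 - (0.8*8)²
= 88.746667 - 40.96 = 47.786667

47.786667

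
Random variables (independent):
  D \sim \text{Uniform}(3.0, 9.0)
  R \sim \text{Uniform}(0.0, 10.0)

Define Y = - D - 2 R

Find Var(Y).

For independent RVs: Var(aX + bY) = a²Var(X) + b²Var(Y)
Var(D) = 3
Var(R) = 8.3333333
Var(Y) = (-1)²*3 + (-2)²*8.3333333
= 1*3 + 4*8.3333333 = 36.333333

36.333333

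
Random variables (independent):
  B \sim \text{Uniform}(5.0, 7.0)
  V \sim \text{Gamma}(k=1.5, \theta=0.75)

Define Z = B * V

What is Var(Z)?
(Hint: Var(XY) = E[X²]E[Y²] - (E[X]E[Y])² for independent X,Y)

Var(XY) = E[X²]E[Y²] - (E[X]E[Y])²
E[B] = 6, Var(B) = 0.33333333
E[V] = 1.125, Var(V) = 0.84375
E[B²] = 0.33333333 + 6² = 36.333333
E[V²] = 0.84375 + 1.125² = 2.109375
Var(Z) = 36.333333*2.109375 - (6*1.125)²
= 76.640625 - 45.5625 = 31.078125

31.078125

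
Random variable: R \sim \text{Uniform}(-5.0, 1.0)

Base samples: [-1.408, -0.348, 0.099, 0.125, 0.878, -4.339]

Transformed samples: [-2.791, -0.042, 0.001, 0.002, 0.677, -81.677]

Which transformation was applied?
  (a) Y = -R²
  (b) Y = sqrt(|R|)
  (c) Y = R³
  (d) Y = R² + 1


Checking option (c) Y = R³:
  R = -1.408 -> Y = -2.791 ✓
  R = -0.348 -> Y = -0.042 ✓
  R = 0.099 -> Y = 0.001 ✓
All samples match this transformation.

(c) R³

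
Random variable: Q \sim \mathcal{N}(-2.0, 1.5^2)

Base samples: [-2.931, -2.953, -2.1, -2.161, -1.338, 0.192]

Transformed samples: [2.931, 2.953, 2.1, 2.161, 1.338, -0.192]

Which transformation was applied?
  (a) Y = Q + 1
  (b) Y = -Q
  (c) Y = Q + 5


Checking option (b) Y = -Q:
  Q = -2.931 -> Y = 2.931 ✓
  Q = -2.953 -> Y = 2.953 ✓
  Q = -2.1 -> Y = 2.1 ✓
All samples match this transformation.

(b) -Q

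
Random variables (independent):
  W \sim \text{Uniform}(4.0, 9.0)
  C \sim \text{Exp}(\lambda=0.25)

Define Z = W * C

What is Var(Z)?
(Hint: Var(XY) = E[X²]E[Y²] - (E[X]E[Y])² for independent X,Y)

Var(XY) = E[X²]E[Y²] - (E[X]E[Y])²
E[W] = 6.5, Var(W) = 2.0833333
E[C] = 4, Var(C) = 16
E[W²] = 2.0833333 + 6.5² = 44.333333
E[C²] = 16 + 4² = 32
Var(Z) = 44.333333*32 - (6.5*4)²
= 1418.6667 - 676 = 742.66667

742.66667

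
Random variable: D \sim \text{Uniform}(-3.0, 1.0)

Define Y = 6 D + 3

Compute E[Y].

For Y = 6D + 3:
E[Y] = 6 * E[D] + 3
E[D] = (-3 + 1)/2 = -1
E[Y] = 6 * (-1) + 3 = -3

-3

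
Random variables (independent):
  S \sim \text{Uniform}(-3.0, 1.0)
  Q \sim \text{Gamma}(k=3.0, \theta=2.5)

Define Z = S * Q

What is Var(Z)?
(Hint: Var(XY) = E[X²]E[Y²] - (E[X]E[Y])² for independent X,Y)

Var(XY) = E[X²]E[Y²] - (E[X]E[Y])²
E[S] = -1, Var(S) = 1.3333333
E[Q] = 7.5, Var(Q) = 18.75
E[S²] = 1.3333333 + (-1)² = 2.3333333
E[Q²] = 18.75 + 7.5² = 75
Var(Z) = 2.3333333*75 - (-1*7.5)²
= 175 - 56.25 = 118.75

118.75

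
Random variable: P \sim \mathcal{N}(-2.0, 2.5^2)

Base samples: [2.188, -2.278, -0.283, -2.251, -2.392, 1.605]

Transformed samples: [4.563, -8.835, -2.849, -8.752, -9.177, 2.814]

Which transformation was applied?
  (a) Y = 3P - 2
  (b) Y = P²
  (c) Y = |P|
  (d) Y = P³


Checking option (a) Y = 3P - 2:
  P = 2.188 -> Y = 4.563 ✓
  P = -2.278 -> Y = -8.835 ✓
  P = -0.283 -> Y = -2.849 ✓
All samples match this transformation.

(a) 3P - 2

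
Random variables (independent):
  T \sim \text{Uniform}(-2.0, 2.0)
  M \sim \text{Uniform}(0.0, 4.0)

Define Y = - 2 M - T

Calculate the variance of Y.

For independent RVs: Var(aX + bY) = a²Var(X) + b²Var(Y)
Var(T) = 1.3333333
Var(M) = 1.3333333
Var(Y) = (-1)²*1.3333333 + (-2)²*1.3333333
= 1*1.3333333 + 4*1.3333333 = 6.6666667

6.6666667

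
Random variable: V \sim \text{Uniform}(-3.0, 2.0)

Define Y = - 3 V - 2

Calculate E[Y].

For Y = -3V - 2:
E[Y] = -3 * E[V] - 2
E[V] = (-3 + 2)/2 = -0.5
E[Y] = -3 * (-0.5) - 2 = -0.5

-0.5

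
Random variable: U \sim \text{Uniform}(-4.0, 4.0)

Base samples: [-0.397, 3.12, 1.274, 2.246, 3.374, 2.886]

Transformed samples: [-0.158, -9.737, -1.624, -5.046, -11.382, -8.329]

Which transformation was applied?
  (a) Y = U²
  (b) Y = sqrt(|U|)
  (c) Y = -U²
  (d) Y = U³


Checking option (c) Y = -U²:
  U = -0.397 -> Y = -0.158 ✓
  U = 3.12 -> Y = -9.737 ✓
  U = 1.274 -> Y = -1.624 ✓
All samples match this transformation.

(c) -U²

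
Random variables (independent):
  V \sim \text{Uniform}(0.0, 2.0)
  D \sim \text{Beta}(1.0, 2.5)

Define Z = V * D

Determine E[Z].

For independent RVs: E[XY] = E[X]*E[Y]
E[V] = 1
E[D] = 0.28571429
E[Z] = 1 * 0.28571429 = 0.28571429

0.28571429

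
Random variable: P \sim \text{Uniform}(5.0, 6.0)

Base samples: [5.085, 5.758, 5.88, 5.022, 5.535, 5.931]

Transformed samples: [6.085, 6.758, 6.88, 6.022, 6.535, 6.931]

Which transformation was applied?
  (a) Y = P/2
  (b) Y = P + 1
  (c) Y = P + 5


Checking option (b) Y = P + 1:
  P = 5.085 -> Y = 6.085 ✓
  P = 5.758 -> Y = 6.758 ✓
  P = 5.88 -> Y = 6.88 ✓
All samples match this transformation.

(b) P + 1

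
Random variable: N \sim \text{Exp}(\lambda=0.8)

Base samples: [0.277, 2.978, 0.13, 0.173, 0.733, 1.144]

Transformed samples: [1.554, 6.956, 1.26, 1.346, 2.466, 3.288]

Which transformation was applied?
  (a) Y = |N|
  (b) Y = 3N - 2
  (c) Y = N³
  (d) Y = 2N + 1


Checking option (d) Y = 2N + 1:
  N = 0.277 -> Y = 1.554 ✓
  N = 2.978 -> Y = 6.956 ✓
  N = 0.13 -> Y = 1.26 ✓
All samples match this transformation.

(d) 2N + 1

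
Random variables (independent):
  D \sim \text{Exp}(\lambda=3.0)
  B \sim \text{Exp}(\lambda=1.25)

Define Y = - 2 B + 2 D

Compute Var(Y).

For independent RVs: Var(aX + bY) = a²Var(X) + b²Var(Y)
Var(D) = 0.11111111
Var(B) = 0.64
Var(Y) = 2²*0.11111111 + (-2)²*0.64
= 4*0.11111111 + 4*0.64 = 3.0044444

3.0044444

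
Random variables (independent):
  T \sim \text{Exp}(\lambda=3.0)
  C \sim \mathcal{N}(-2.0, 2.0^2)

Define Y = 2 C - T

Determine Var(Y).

For independent RVs: Var(aX + bY) = a²Var(X) + b²Var(Y)
Var(T) = 0.11111111
Var(C) = 4
Var(Y) = (-1)²*0.11111111 + 2²*4
= 1*0.11111111 + 4*4 = 16.111111

16.111111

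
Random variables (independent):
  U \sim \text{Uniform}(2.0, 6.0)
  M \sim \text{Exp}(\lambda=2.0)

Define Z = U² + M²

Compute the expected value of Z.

E[Z] = E[U²] + E[M²]
E[U²] = Var(U) + E[U]² = 1.3333333 + 16 = 17.333333
E[M²] = Var(M) + E[M]² = 0.25 + 0.25 = 0.5
E[Z] = 17.333333 + 0.5 = 17.833333

17.833333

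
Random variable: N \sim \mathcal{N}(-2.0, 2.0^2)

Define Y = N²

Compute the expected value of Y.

Using E[X²] = Var(X) + (E[X])²:
E[N] = -2
Var(N) = 2.0^2 = 4
E[N²] = 4 + (-2)² = 4 + 4 = 8

8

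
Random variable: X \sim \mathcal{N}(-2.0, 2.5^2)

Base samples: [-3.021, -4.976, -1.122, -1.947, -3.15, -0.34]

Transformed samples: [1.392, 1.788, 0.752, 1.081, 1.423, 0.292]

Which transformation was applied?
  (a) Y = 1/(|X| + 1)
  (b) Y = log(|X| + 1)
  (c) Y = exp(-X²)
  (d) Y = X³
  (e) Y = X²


Checking option (b) Y = log(|X| + 1):
  X = -3.021 -> Y = 1.392 ✓
  X = -4.976 -> Y = 1.788 ✓
  X = -1.122 -> Y = 0.752 ✓
All samples match this transformation.

(b) log(|X| + 1)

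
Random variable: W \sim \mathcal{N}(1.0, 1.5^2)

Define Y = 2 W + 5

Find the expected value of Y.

For Y = 2W + 5:
E[Y] = 2 * E[W] + 5
E[W] = 1.0 = 1
E[Y] = 2 * 1 + 5 = 7

7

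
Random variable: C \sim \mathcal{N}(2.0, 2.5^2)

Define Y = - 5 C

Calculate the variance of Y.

For Y = aC + b: Var(Y) = a² * Var(C)
Var(C) = 2.5^2 = 6.25
Var(Y) = (-5)² * 6.25 = 25 * 6.25 = 156.25

156.25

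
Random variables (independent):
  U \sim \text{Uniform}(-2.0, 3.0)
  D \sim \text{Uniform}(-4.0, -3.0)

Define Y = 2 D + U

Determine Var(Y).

For independent RVs: Var(aX + bY) = a²Var(X) + b²Var(Y)
Var(U) = 2.0833333
Var(D) = 0.083333333
Var(Y) = 1²*2.0833333 + 2²*0.083333333
= 1*2.0833333 + 4*0.083333333 = 2.4166667

2.4166667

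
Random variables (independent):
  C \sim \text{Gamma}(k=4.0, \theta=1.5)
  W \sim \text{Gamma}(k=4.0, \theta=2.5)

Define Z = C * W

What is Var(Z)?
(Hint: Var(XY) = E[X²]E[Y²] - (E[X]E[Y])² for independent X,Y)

Var(XY) = E[X²]E[Y²] - (E[X]E[Y])²
E[C] = 6, Var(C) = 9
E[W] = 10, Var(W) = 25
E[C²] = 9 + 6² = 45
E[W²] = 25 + 10² = 125
Var(Z) = 45*125 - (6*10)²
= 5625 - 3600 = 2025

2025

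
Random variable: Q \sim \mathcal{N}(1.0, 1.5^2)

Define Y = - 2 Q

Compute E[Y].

For Y = -2Q:
E[Y] = -2 * E[Q]
E[Q] = 1.0 = 1
E[Y] = -2 * 1 = -2

-2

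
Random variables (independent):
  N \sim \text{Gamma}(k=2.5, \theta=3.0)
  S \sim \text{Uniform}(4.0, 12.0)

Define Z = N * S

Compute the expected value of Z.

For independent RVs: E[XY] = E[X]*E[Y]
E[N] = 7.5
E[S] = 8
E[Z] = 7.5 * 8 = 60

60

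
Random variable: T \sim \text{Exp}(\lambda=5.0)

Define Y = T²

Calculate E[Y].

E[T²] = Var(T) + (E[T])² = 0.04 + 0.04 = 0.08

0.08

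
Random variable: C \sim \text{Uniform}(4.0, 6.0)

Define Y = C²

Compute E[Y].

E[C²] = Var(C) + (E[C])² = 0.33333333 + 25 = 25.333333

25.333333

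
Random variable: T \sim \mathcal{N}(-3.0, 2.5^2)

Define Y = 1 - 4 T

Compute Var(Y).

For Y = aT + b: Var(Y) = a² * Var(T)
Var(T) = 2.5^2 = 6.25
Var(Y) = (-4)² * 6.25 = 16 * 6.25 = 100

100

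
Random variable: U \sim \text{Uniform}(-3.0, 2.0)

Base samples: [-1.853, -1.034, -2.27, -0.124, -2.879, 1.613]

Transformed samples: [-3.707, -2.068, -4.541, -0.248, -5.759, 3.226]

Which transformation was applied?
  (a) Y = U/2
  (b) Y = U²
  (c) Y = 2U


Checking option (c) Y = 2U:
  U = -1.853 -> Y = -3.707 ✓
  U = -1.034 -> Y = -2.068 ✓
  U = -2.27 -> Y = -4.541 ✓
All samples match this transformation.

(c) 2U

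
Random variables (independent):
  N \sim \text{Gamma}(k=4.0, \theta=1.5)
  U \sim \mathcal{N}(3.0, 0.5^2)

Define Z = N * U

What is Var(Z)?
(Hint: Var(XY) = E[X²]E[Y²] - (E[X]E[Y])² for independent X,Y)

Var(XY) = E[X²]E[Y²] - (E[X]E[Y])²
E[N] = 6, Var(N) = 9
E[U] = 3, Var(U) = 0.25
E[N²] = 9 + 6² = 45
E[U²] = 0.25 + 3² = 9.25
Var(Z) = 45*9.25 - (6*3)²
= 416.25 - 324 = 92.25

92.25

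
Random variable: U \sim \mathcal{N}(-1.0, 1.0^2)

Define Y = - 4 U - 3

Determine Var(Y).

For Y = aU + b: Var(Y) = a² * Var(U)
Var(U) = 1.0^2 = 1
Var(Y) = (-4)² * 1 = 16 * 1 = 16

16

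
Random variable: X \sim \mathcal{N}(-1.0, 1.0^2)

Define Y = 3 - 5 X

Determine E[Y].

For Y = -5X + 3:
E[Y] = -5 * E[X] + 3
E[X] = -1.0 = -1
E[Y] = -5 * (-1) + 3 = 8

8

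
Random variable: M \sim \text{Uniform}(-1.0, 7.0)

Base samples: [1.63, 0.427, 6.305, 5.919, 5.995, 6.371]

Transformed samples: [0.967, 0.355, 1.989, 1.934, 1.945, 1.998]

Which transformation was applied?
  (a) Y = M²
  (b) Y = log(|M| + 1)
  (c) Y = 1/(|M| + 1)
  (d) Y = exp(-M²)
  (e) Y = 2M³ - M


Checking option (b) Y = log(|M| + 1):
  M = 1.63 -> Y = 0.967 ✓
  M = 0.427 -> Y = 0.355 ✓
  M = 6.305 -> Y = 1.989 ✓
All samples match this transformation.

(b) log(|M| + 1)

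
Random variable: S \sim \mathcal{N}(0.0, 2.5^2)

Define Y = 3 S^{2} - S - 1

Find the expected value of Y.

E[Y] = 3*E[S²] - 1*E[S] - 1
E[S] = 0
E[S²] = Var(S) + (E[S])² = 6.25 + 0 = 6.25
E[Y] = 3*6.25 - 1*0 - 1 = 17.75

17.75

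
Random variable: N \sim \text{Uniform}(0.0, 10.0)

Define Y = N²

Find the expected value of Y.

E[N²] = Var(N) + (E[N])² = 8.3333333 + 25 = 33.333333

33.333333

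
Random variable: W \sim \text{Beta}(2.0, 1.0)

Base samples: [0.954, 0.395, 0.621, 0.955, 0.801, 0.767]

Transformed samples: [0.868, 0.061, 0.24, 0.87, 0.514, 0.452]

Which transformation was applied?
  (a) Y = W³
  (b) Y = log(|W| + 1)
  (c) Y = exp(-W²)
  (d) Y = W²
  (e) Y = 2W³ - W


Checking option (a) Y = W³:
  W = 0.954 -> Y = 0.868 ✓
  W = 0.395 -> Y = 0.061 ✓
  W = 0.621 -> Y = 0.24 ✓
All samples match this transformation.

(a) W³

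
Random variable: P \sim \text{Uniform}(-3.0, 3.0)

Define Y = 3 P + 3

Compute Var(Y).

For Y = aP + b: Var(Y) = a² * Var(P)
Var(P) = (3 + 3)^2/12 = 3
Var(Y) = 3² * 3 = 9 * 3 = 27

27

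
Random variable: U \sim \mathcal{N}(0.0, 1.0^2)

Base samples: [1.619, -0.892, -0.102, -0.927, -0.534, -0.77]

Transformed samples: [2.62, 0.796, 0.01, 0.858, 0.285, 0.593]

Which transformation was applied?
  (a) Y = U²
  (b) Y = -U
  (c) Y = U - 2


Checking option (a) Y = U²:
  U = 1.619 -> Y = 2.62 ✓
  U = -0.892 -> Y = 0.796 ✓
  U = -0.102 -> Y = 0.01 ✓
All samples match this transformation.

(a) U²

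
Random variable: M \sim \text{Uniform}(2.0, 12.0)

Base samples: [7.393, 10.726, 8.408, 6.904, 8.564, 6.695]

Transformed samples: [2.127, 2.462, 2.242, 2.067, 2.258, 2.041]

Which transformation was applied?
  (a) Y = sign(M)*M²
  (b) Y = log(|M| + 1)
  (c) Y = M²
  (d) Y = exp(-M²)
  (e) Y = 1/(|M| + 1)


Checking option (b) Y = log(|M| + 1):
  M = 7.393 -> Y = 2.127 ✓
  M = 10.726 -> Y = 2.462 ✓
  M = 8.408 -> Y = 2.242 ✓
All samples match this transformation.

(b) log(|M| + 1)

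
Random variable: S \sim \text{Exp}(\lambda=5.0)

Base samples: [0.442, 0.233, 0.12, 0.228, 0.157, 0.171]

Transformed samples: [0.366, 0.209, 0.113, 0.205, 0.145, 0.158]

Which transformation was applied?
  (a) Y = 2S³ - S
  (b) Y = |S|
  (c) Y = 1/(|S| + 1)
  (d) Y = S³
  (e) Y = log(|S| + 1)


Checking option (e) Y = log(|S| + 1):
  S = 0.442 -> Y = 0.366 ✓
  S = 0.233 -> Y = 0.209 ✓
  S = 0.12 -> Y = 0.113 ✓
All samples match this transformation.

(e) log(|S| + 1)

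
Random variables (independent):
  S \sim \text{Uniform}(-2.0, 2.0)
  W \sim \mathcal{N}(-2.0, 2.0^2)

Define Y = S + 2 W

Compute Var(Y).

For independent RVs: Var(aX + bY) = a²Var(X) + b²Var(Y)
Var(S) = 1.3333333
Var(W) = 4
Var(Y) = 1²*1.3333333 + 2²*4
= 1*1.3333333 + 4*4 = 17.333333

17.333333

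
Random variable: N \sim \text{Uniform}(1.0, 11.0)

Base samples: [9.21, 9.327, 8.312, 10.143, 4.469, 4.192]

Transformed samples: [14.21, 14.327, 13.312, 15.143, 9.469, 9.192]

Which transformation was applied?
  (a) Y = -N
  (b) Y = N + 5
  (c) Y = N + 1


Checking option (b) Y = N + 5:
  N = 9.21 -> Y = 14.21 ✓
  N = 9.327 -> Y = 14.327 ✓
  N = 8.312 -> Y = 13.312 ✓
All samples match this transformation.

(b) N + 5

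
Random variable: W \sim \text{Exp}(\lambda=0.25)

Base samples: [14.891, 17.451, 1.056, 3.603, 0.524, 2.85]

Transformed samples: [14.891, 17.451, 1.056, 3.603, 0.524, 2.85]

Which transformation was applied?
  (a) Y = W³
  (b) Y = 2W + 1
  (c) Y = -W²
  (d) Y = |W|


Checking option (d) Y = |W|:
  W = 14.891 -> Y = 14.891 ✓
  W = 17.451 -> Y = 17.451 ✓
  W = 1.056 -> Y = 1.056 ✓
All samples match this transformation.

(d) |W|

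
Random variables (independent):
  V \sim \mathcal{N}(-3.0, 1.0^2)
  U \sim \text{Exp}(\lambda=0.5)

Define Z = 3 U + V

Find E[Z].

E[Z] = 1*E[V] + 3*E[U]
E[V] = -3
E[U] = 2
E[Z] = 1*(-3) + 3*2 = 3

3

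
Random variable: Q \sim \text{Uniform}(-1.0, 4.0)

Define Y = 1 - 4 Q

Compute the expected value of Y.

For Y = -4Q + 1:
E[Y] = -4 * E[Q] + 1
E[Q] = (-1 + 4)/2 = 1.5
E[Y] = -4 * 1.5 + 1 = -5

-5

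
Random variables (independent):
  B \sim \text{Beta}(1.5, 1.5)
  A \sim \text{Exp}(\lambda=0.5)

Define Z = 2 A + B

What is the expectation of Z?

E[Z] = 1*E[B] + 2*E[A]
E[B] = 0.5
E[A] = 2
E[Z] = 1*0.5 + 2*2 = 4.5

4.5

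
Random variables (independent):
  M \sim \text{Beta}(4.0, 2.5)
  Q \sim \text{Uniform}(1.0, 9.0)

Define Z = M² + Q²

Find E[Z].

E[Z] = E[M²] + E[Q²]
E[M²] = Var(M) + E[M]² = 0.031558185 + 0.37869822 = 0.41025641
E[Q²] = Var(Q) + E[Q]² = 5.3333333 + 25 = 30.333333
E[Z] = 0.41025641 + 30.333333 = 30.74359

30.74359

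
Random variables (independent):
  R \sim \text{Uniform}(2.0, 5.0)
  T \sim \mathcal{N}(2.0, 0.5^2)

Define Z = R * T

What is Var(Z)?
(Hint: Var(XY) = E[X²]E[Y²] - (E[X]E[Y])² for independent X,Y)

Var(XY) = E[X²]E[Y²] - (E[X]E[Y])²
E[R] = 3.5, Var(R) = 0.75
E[T] = 2, Var(T) = 0.25
E[R²] = 0.75 + 3.5² = 13
E[T²] = 0.25 + 2² = 4.25
Var(Z) = 13*4.25 - (3.5*2)²
= 55.25 - 49 = 6.25

6.25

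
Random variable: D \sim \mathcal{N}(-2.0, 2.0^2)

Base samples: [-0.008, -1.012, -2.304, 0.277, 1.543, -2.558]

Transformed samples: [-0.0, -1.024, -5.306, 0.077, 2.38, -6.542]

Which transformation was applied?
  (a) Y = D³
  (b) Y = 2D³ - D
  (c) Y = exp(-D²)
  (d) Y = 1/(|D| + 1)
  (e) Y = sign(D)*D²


Checking option (e) Y = sign(D)*D²:
  D = -0.008 -> Y = -0.0 ✓
  D = -1.012 -> Y = -1.024 ✓
  D = -2.304 -> Y = -5.306 ✓
All samples match this transformation.

(e) sign(D)*D²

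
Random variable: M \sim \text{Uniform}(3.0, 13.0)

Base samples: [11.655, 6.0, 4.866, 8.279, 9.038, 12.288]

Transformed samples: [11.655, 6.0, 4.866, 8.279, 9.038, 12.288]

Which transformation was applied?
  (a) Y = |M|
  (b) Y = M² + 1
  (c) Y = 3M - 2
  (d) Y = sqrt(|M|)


Checking option (a) Y = |M|:
  M = 11.655 -> Y = 11.655 ✓
  M = 6.0 -> Y = 6.0 ✓
  M = 4.866 -> Y = 4.866 ✓
All samples match this transformation.

(a) |M|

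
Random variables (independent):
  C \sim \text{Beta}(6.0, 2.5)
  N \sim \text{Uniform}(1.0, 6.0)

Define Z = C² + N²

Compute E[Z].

E[Z] = E[C²] + E[N²]
E[C²] = Var(C) + E[C]² = 0.021853943 + 0.4982699 = 0.52012384
E[N²] = Var(N) + E[N]² = 2.0833333 + 12.25 = 14.333333
E[Z] = 0.52012384 + 14.333333 = 14.853457

14.853457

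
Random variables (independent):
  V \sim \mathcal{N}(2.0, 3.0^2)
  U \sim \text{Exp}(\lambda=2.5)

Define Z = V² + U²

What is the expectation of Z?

E[Z] = E[V²] + E[U²]
E[V²] = Var(V) + E[V]² = 9 + 4 = 13
E[U²] = Var(U) + E[U]² = 0.16 + 0.16 = 0.32
E[Z] = 13 + 0.32 = 13.32

13.32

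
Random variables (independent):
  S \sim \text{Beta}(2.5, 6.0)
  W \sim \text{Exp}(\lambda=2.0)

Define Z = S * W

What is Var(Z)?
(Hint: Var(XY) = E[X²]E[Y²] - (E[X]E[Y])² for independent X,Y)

Var(XY) = E[X²]E[Y²] - (E[X]E[Y])²
E[S] = 0.29411765, Var(S) = 0.021853943
E[W] = 0.5, Var(W) = 0.25
E[S²] = 0.021853943 + 0.29411765² = 0.10835913
E[W²] = 0.25 + 0.5² = 0.5
Var(Z) = 0.10835913*0.5 - (0.29411765*0.5)²
= 0.054179567 - 0.021626298 = 0.032553269

0.032553269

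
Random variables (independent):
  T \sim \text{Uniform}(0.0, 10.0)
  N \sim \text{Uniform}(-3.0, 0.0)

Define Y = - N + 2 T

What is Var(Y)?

For independent RVs: Var(aX + bY) = a²Var(X) + b²Var(Y)
Var(T) = 8.3333333
Var(N) = 0.75
Var(Y) = 2²*8.3333333 + (-1)²*0.75
= 4*8.3333333 + 1*0.75 = 34.083333

34.083333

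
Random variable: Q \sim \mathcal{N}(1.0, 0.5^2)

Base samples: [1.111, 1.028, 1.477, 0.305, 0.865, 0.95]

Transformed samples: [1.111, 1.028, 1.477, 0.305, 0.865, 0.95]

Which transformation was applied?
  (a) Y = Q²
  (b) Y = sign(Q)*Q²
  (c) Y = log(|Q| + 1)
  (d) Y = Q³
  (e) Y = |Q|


Checking option (e) Y = |Q|:
  Q = 1.111 -> Y = 1.111 ✓
  Q = 1.028 -> Y = 1.028 ✓
  Q = 1.477 -> Y = 1.477 ✓
All samples match this transformation.

(e) |Q|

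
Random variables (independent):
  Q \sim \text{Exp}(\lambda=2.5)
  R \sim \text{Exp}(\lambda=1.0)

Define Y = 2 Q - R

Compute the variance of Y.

For independent RVs: Var(aX + bY) = a²Var(X) + b²Var(Y)
Var(Q) = 0.16
Var(R) = 1
Var(Y) = 2²*0.16 + (-1)²*1
= 4*0.16 + 1*1 = 1.64

1.64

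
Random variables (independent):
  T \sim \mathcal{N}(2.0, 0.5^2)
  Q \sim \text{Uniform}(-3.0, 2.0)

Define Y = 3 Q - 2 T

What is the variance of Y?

For independent RVs: Var(aX + bY) = a²Var(X) + b²Var(Y)
Var(T) = 0.25
Var(Q) = 2.0833333
Var(Y) = (-2)²*0.25 + 3²*2.0833333
= 4*0.25 + 9*2.0833333 = 19.75

19.75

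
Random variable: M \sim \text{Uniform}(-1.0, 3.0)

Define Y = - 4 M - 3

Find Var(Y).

For Y = aM + b: Var(Y) = a² * Var(M)
Var(M) = (3 + 1)^2/12 = 1.3333333
Var(Y) = (-4)² * 1.3333333 = 16 * 1.3333333 = 21.333333

21.333333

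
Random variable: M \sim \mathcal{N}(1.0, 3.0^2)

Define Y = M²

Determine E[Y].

E[M²] = Var(M) + (E[M])² = 9 + 1 = 10

10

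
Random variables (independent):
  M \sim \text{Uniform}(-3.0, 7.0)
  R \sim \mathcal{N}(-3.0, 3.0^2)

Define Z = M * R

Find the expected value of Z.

For independent RVs: E[XY] = E[X]*E[Y]
E[M] = 2
E[R] = -3
E[Z] = 2 * (-3) = -6

-6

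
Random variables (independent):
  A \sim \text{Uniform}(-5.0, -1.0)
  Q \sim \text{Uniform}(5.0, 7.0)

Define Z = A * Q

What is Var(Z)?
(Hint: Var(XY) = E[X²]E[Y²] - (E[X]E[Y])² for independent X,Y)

Var(XY) = E[X²]E[Y²] - (E[X]E[Y])²
E[A] = -3, Var(A) = 1.3333333
E[Q] = 6, Var(Q) = 0.33333333
E[A²] = 1.3333333 + (-3)² = 10.333333
E[Q²] = 0.33333333 + 6² = 36.333333
Var(Z) = 10.333333*36.333333 - (-3*6)²
= 375.44444 - 324 = 51.444444

51.444444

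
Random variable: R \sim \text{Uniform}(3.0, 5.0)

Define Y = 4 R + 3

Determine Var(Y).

For Y = aR + b: Var(Y) = a² * Var(R)
Var(R) = (5 - 3)^2/12 = 0.33333333
Var(Y) = 4² * 0.33333333 = 16 * 0.33333333 = 5.3333333

5.3333333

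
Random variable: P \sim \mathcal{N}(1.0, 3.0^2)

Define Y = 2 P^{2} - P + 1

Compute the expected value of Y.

E[Y] = 2*E[P²] - 1*E[P] + 1
E[P] = 1
E[P²] = Var(P) + (E[P])² = 9 + 1 = 10
E[Y] = 2*10 - 1*1 + 1 = 20

20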